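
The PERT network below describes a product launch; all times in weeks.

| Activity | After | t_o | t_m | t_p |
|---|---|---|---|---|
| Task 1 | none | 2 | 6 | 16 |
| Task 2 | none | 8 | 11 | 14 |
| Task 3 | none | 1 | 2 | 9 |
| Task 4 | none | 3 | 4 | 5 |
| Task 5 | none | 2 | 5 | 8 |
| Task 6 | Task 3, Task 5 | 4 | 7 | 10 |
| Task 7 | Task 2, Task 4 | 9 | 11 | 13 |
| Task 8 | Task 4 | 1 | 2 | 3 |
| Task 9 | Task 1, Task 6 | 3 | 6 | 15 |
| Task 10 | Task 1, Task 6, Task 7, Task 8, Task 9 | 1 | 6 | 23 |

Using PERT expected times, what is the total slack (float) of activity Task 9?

te_Task 1 = (2 + 4·6 + 16)/6 = 42/6 = 7
te_Task 2 = (8 + 4·11 + 14)/6 = 66/6 = 11
te_Task 3 = (1 + 4·2 + 9)/6 = 18/6 = 3
te_Task 4 = (3 + 4·4 + 5)/6 = 24/6 = 4
te_Task 5 = (2 + 4·5 + 8)/6 = 30/6 = 5
te_Task 6 = (4 + 4·7 + 10)/6 = 42/6 = 7
te_Task 7 = (9 + 4·11 + 13)/6 = 66/6 = 11
te_Task 8 = (1 + 4·2 + 3)/6 = 12/6 = 2
te_Task 9 = (3 + 4·6 + 15)/6 = 42/6 = 7
te_Task 10 = (1 + 4·6 + 23)/6 = 48/6 = 8

Forward pass:
ES_Task 1 = 0; EF_Task 1 = 7
ES_Task 2 = 0; EF_Task 2 = 11
ES_Task 3 = 0; EF_Task 3 = 3
ES_Task 4 = 0; EF_Task 4 = 4
ES_Task 5 = 0; EF_Task 5 = 5
ES_Task 6 = max(EF_Task 3=3, EF_Task 5=5) = 5; EF_Task 6 = 5+7 = 12
ES_Task 7 = max(EF_Task 2=11, EF_Task 4=4) = 11; EF_Task 7 = 11+11 = 22
ES_Task 8 = 4; EF_Task 8 = 4+2 = 6
ES_Task 9 = max(EF_Task 1=7, EF_Task 6=12) = 12; EF_Task 9 = 12+7 = 19
ES_Task 10 = max(EF_Task 1=7, EF_Task 6=12, EF_Task 7=22, EF_Task 8=6, EF_Task 9=19) = 22; EF_Task 10 = 22+8 = 30
Expected project duration μ = 30 weeks. Critical path: Task 2 → Task 7 → Task 10.

Backward pass:
LF_Task 10 = 30; LS_Task 10 = 30−8 = 22
LF_Task 9 = LS_Task 10 = 22; LS_Task 9 = 22−7 = 15
LF_Task 8 = LS_Task 10 = 22; LS_Task 8 = 22−2 = 20
LF_Task 7 = LS_Task 10 = 22; LS_Task 7 = 22−11 = 11
LF_Task 6 = min(LS_Task 9=15, LS_Task 10=22) = 15; LS_Task 6 = 15−7 = 8
LF_Task 5 = LS_Task 6 = 8; LS_Task 5 = 8−5 = 3
LF_Task 4 = min(LS_Task 7=11, LS_Task 8=20) = 11; LS_Task 4 = 11−4 = 7
LF_Task 3 = LS_Task 6 = 8; LS_Task 3 = 8−3 = 5
LF_Task 2 = LS_Task 7 = 11; LS_Task 2 = 11−11 = 0
LF_Task 1 = min(LS_Task 9=15, LS_Task 10=22) = 15; LS_Task 1 = 15−7 = 8
Slack_Task 9 = LS_Task 9 − ES_Task 9 = 15 − 12 = 3

3 weeks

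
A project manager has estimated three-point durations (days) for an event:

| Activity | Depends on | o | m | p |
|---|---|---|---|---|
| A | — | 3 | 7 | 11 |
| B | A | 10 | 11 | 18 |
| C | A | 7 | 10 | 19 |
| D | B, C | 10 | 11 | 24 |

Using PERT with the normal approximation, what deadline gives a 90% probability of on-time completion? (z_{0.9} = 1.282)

35.8 days

te_A = (3 + 4·7 + 11)/6 = 42/6 = 7; σ²_A = ((11−3)/6)² = 1.778
te_B = (10 + 4·11 + 18)/6 = 72/6 = 12; σ²_B = ((18−10)/6)² = 1.778
te_C = (7 + 4·10 + 19)/6 = 66/6 = 11; σ²_C = ((19−7)/6)² = 4.000
te_D = (10 + 4·11 + 24)/6 = 78/6 = 13; σ²_D = ((24−10)/6)² = 5.444

Forward pass:
ES_A = 0; EF_A = 7
ES_B = 7; EF_B = 7+12 = 19
ES_C = 7; EF_C = 7+11 = 18
ES_D = max(EF_B=19, EF_C=18) = 19; EF_D = 19+13 = 32
Expected project duration μ = 32 days. Critical path: A → B → D.

Variance along critical path = 1.778 + 1.778 + 5.444 = 9.000; σ = 3.000 days.
D = μ + z·σ = 32 + 1.282·3.000 = 35.8 days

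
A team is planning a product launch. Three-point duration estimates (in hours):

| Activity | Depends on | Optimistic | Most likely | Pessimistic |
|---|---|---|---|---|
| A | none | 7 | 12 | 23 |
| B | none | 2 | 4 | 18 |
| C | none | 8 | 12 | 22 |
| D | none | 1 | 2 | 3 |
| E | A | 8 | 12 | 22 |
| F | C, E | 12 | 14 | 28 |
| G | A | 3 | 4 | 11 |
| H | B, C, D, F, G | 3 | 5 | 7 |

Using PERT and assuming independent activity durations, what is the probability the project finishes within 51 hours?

te_A = (7 + 4·12 + 23)/6 = 78/6 = 13; σ²_A = ((23−7)/6)² = 7.111
te_B = (2 + 4·4 + 18)/6 = 36/6 = 6; σ²_B = ((18−2)/6)² = 7.111
te_C = (8 + 4·12 + 22)/6 = 78/6 = 13; σ²_C = ((22−8)/6)² = 5.444
te_D = (1 + 4·2 + 3)/6 = 12/6 = 2; σ²_D = ((3−1)/6)² = 0.111
te_E = (8 + 4·12 + 22)/6 = 78/6 = 13; σ²_E = ((22−8)/6)² = 5.444
te_F = (12 + 4·14 + 28)/6 = 96/6 = 16; σ²_F = ((28−12)/6)² = 7.111
te_G = (3 + 4·4 + 11)/6 = 30/6 = 5; σ²_G = ((11−3)/6)² = 1.778
te_H = (3 + 4·5 + 7)/6 = 30/6 = 5; σ²_H = ((7−3)/6)² = 0.444

Forward pass:
ES_A = 0; EF_A = 13
ES_B = 0; EF_B = 6
ES_C = 0; EF_C = 13
ES_D = 0; EF_D = 2
ES_E = 13; EF_E = 13+13 = 26
ES_F = max(EF_C=13, EF_E=26) = 26; EF_F = 26+16 = 42
ES_G = 13; EF_G = 13+5 = 18
ES_H = max(EF_B=6, EF_C=13, EF_D=2, EF_F=42, EF_G=18) = 42; EF_H = 42+5 = 47
Expected project duration μ = 47 hours. Critical path: A → E → F → H.

Variance along critical path = 7.111 + 5.444 + 7.111 + 0.444 = 20.111; σ = √20.111 = 4.485 hours.
Z = (51 − 47) / 4.485 = 0.892
P(T ≤ 51) = Φ(0.892) ≈ 0.814

0.814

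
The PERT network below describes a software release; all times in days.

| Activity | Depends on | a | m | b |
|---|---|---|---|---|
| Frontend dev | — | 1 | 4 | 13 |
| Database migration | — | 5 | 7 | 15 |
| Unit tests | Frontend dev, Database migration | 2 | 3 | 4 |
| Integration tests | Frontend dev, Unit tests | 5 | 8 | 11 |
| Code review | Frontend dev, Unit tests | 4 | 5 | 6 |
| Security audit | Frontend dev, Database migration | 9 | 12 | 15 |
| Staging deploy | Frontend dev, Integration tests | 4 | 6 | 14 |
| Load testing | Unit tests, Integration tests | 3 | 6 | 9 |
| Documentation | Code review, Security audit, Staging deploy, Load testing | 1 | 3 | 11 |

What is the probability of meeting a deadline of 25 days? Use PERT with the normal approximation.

te_Frontend dev = (1 + 4·4 + 13)/6 = 30/6 = 5; σ²_Frontend dev = ((13−1)/6)² = 4.000
te_Database migration = (5 + 4·7 + 15)/6 = 48/6 = 8; σ²_Database migration = ((15−5)/6)² = 2.778
te_Unit tests = (2 + 4·3 + 4)/6 = 18/6 = 3; σ²_Unit tests = ((4−2)/6)² = 0.111
te_Integration tests = (5 + 4·8 + 11)/6 = 48/6 = 8; σ²_Integration tests = ((11−5)/6)² = 1.000
te_Code review = (4 + 4·5 + 6)/6 = 30/6 = 5; σ²_Code review = ((6−4)/6)² = 0.111
te_Security audit = (9 + 4·12 + 15)/6 = 72/6 = 12; σ²_Security audit = ((15−9)/6)² = 1.000
te_Staging deploy = (4 + 4·6 + 14)/6 = 42/6 = 7; σ²_Staging deploy = ((14−4)/6)² = 2.778
te_Load testing = (3 + 4·6 + 9)/6 = 36/6 = 6; σ²_Load testing = ((9−3)/6)² = 1.000
te_Documentation = (1 + 4·3 + 11)/6 = 24/6 = 4; σ²_Documentation = ((11−1)/6)² = 2.778

Forward pass:
ES_Frontend dev = 0; EF_Frontend dev = 5
ES_Database migration = 0; EF_Database migration = 8
ES_Unit tests = max(EF_Frontend dev=5, EF_Database migration=8) = 8; EF_Unit tests = 8+3 = 11
ES_Integration tests = max(EF_Frontend dev=5, EF_Unit tests=11) = 11; EF_Integration tests = 11+8 = 19
ES_Code review = max(EF_Frontend dev=5, EF_Unit tests=11) = 11; EF_Code review = 11+5 = 16
ES_Security audit = max(EF_Frontend dev=5, EF_Database migration=8) = 8; EF_Security audit = 8+12 = 20
ES_Staging deploy = max(EF_Frontend dev=5, EF_Integration tests=19) = 19; EF_Staging deploy = 19+7 = 26
ES_Load testing = max(EF_Unit tests=11, EF_Integration tests=19) = 19; EF_Load testing = 19+6 = 25
ES_Documentation = max(EF_Code review=16, EF_Security audit=20, EF_Staging deploy=26, EF_Load testing=25) = 26; EF_Documentation = 26+4 = 30
Expected project duration μ = 30 days. Critical path: Database migration → Unit tests → Integration tests → Staging deploy → Documentation.

Variance along critical path = 2.778 + 0.111 + 1.000 + 2.778 + 2.778 = 9.444; σ = √9.444 = 3.073 days.
Z = (25 − 30) / 3.073 = -1.627
P(T ≤ 25) = Φ(-1.627) ≈ 0.052

0.052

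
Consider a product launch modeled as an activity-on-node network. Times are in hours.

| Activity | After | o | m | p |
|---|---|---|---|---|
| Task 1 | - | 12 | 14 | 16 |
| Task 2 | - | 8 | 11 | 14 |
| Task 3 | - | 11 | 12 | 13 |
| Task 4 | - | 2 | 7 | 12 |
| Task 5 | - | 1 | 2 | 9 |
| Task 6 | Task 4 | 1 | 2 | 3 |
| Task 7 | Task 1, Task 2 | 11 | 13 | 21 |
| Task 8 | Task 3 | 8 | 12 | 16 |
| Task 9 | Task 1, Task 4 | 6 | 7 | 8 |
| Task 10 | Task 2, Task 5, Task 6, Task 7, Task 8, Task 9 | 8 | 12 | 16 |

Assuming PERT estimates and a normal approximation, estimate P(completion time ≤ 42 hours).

0.814

te_Task 1 = (12 + 4·14 + 16)/6 = 84/6 = 14; σ²_Task 1 = ((16−12)/6)² = 0.444
te_Task 2 = (8 + 4·11 + 14)/6 = 66/6 = 11; σ²_Task 2 = ((14−8)/6)² = 1.000
te_Task 3 = (11 + 4·12 + 13)/6 = 72/6 = 12; σ²_Task 3 = ((13−11)/6)² = 0.111
te_Task 4 = (2 + 4·7 + 12)/6 = 42/6 = 7; σ²_Task 4 = ((12−2)/6)² = 2.778
te_Task 5 = (1 + 4·2 + 9)/6 = 18/6 = 3; σ²_Task 5 = ((9−1)/6)² = 1.778
te_Task 6 = (1 + 4·2 + 3)/6 = 12/6 = 2; σ²_Task 6 = ((3−1)/6)² = 0.111
te_Task 7 = (11 + 4·13 + 21)/6 = 84/6 = 14; σ²_Task 7 = ((21−11)/6)² = 2.778
te_Task 8 = (8 + 4·12 + 16)/6 = 72/6 = 12; σ²_Task 8 = ((16−8)/6)² = 1.778
te_Task 9 = (6 + 4·7 + 8)/6 = 42/6 = 7; σ²_Task 9 = ((8−6)/6)² = 0.111
te_Task 10 = (8 + 4·12 + 16)/6 = 72/6 = 12; σ²_Task 10 = ((16−8)/6)² = 1.778

Forward pass:
ES_Task 1 = 0; EF_Task 1 = 14
ES_Task 2 = 0; EF_Task 2 = 11
ES_Task 3 = 0; EF_Task 3 = 12
ES_Task 4 = 0; EF_Task 4 = 7
ES_Task 5 = 0; EF_Task 5 = 3
ES_Task 6 = 7; EF_Task 6 = 7+2 = 9
ES_Task 7 = max(EF_Task 1=14, EF_Task 2=11) = 14; EF_Task 7 = 14+14 = 28
ES_Task 8 = 12; EF_Task 8 = 12+12 = 24
ES_Task 9 = max(EF_Task 1=14, EF_Task 4=7) = 14; EF_Task 9 = 14+7 = 21
ES_Task 10 = max(EF_Task 2=11, EF_Task 5=3, EF_Task 6=9, EF_Task 7=28, EF_Task 8=24, EF_Task 9=21) = 28; EF_Task 10 = 28+12 = 40
Expected project duration μ = 40 hours. Critical path: Task 1 → Task 7 → Task 10.

Variance along critical path = 0.444 + 2.778 + 1.778 = 5.000; σ = √5.000 = 2.236 hours.
Z = (42 − 40) / 2.236 = 0.894
P(T ≤ 42) = Φ(0.894) ≈ 0.814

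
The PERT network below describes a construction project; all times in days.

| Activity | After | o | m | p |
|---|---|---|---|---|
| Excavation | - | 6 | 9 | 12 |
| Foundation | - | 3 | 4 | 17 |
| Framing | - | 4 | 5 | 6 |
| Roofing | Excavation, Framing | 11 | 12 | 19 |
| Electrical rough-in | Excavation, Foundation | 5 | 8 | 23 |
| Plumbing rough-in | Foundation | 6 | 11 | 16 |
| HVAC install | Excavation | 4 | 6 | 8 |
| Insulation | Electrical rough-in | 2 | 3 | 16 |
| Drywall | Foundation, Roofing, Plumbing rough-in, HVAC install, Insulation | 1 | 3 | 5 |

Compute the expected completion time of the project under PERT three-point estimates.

27 days

te_Excavation = (6 + 4·9 + 12)/6 = 54/6 = 9
te_Foundation = (3 + 4·4 + 17)/6 = 36/6 = 6
te_Framing = (4 + 4·5 + 6)/6 = 30/6 = 5
te_Roofing = (11 + 4·12 + 19)/6 = 78/6 = 13
te_Electrical rough-in = (5 + 4·8 + 23)/6 = 60/6 = 10
te_Plumbing rough-in = (6 + 4·11 + 16)/6 = 66/6 = 11
te_HVAC install = (4 + 4·6 + 8)/6 = 36/6 = 6
te_Insulation = (2 + 4·3 + 16)/6 = 30/6 = 5
te_Drywall = (1 + 4·3 + 5)/6 = 18/6 = 3

Forward pass:
ES_Excavation = 0; EF_Excavation = 9
ES_Foundation = 0; EF_Foundation = 6
ES_Framing = 0; EF_Framing = 5
ES_Roofing = max(EF_Excavation=9, EF_Framing=5) = 9; EF_Roofing = 9+13 = 22
ES_Electrical rough-in = max(EF_Excavation=9, EF_Foundation=6) = 9; EF_Electrical rough-in = 9+10 = 19
ES_Plumbing rough-in = 6; EF_Plumbing rough-in = 6+11 = 17
ES_HVAC install = 9; EF_HVAC install = 9+6 = 15
ES_Insulation = 19; EF_Insulation = 19+5 = 24
ES_Drywall = max(EF_Foundation=6, EF_Roofing=22, EF_Plumbing rough-in=17, EF_HVAC install=15, EF_Insulation=24) = 24; EF_Drywall = 24+3 = 27
Expected project duration μ = 27 days. Critical path: Excavation → Electrical rough-in → Insulation → Drywall.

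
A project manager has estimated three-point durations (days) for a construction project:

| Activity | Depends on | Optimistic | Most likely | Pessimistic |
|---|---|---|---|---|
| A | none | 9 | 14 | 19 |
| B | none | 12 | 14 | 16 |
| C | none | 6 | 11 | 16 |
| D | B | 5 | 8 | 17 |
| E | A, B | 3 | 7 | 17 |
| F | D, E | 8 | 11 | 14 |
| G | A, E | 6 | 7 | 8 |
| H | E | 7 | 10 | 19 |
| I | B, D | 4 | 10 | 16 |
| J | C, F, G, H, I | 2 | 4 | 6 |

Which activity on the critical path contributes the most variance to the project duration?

D

te_A = (9 + 4·14 + 19)/6 = 84/6 = 14; σ²_A = ((19−9)/6)² = 2.778
te_B = (12 + 4·14 + 16)/6 = 84/6 = 14; σ²_B = ((16−12)/6)² = 0.444
te_C = (6 + 4·11 + 16)/6 = 66/6 = 11; σ²_C = ((16−6)/6)² = 2.778
te_D = (5 + 4·8 + 17)/6 = 54/6 = 9; σ²_D = ((17−5)/6)² = 4.000
te_E = (3 + 4·7 + 17)/6 = 48/6 = 8; σ²_E = ((17−3)/6)² = 5.444
te_F = (8 + 4·11 + 14)/6 = 66/6 = 11; σ²_F = ((14−8)/6)² = 1.000
te_G = (6 + 4·7 + 8)/6 = 42/6 = 7; σ²_G = ((8−6)/6)² = 0.111
te_H = (7 + 4·10 + 19)/6 = 66/6 = 11; σ²_H = ((19−7)/6)² = 4.000
te_I = (4 + 4·10 + 16)/6 = 60/6 = 10; σ²_I = ((16−4)/6)² = 4.000
te_J = (2 + 4·4 + 6)/6 = 24/6 = 4; σ²_J = ((6−2)/6)² = 0.444

Forward pass:
ES_A = 0; EF_A = 14
ES_B = 0; EF_B = 14
ES_C = 0; EF_C = 11
ES_D = 14; EF_D = 14+9 = 23
ES_E = max(EF_A=14, EF_B=14) = 14; EF_E = 14+8 = 22
ES_F = max(EF_D=23, EF_E=22) = 23; EF_F = 23+11 = 34
ES_G = max(EF_A=14, EF_E=22) = 22; EF_G = 22+7 = 29
ES_H = 22; EF_H = 22+11 = 33
ES_I = max(EF_B=14, EF_D=23) = 23; EF_I = 23+10 = 33
ES_J = max(EF_C=11, EF_F=34, EF_G=29, EF_H=33, EF_I=33) = 34; EF_J = 34+4 = 38
Expected project duration μ = 38 days. Critical path: B → D → F → J.

Variances on critical path: σ²_B=0.444, σ²_D=4.000, σ²_F=1.000, σ²_J=0.444.
Largest is σ²_D = 4.000.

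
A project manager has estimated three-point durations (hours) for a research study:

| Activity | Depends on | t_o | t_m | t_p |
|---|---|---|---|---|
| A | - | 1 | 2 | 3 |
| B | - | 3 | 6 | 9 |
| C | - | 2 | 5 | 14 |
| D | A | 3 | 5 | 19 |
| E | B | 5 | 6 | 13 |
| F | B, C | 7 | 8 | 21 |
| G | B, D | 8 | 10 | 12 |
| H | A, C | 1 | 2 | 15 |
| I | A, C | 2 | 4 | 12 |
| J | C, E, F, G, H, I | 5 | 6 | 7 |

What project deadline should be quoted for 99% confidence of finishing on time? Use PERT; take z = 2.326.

te_A = (1 + 4·2 + 3)/6 = 12/6 = 2; σ²_A = ((3−1)/6)² = 0.111
te_B = (3 + 4·6 + 9)/6 = 36/6 = 6; σ²_B = ((9−3)/6)² = 1.000
te_C = (2 + 4·5 + 14)/6 = 36/6 = 6; σ²_C = ((14−2)/6)² = 4.000
te_D = (3 + 4·5 + 19)/6 = 42/6 = 7; σ²_D = ((19−3)/6)² = 7.111
te_E = (5 + 4·6 + 13)/6 = 42/6 = 7; σ²_E = ((13−5)/6)² = 1.778
te_F = (7 + 4·8 + 21)/6 = 60/6 = 10; σ²_F = ((21−7)/6)² = 5.444
te_G = (8 + 4·10 + 12)/6 = 60/6 = 10; σ²_G = ((12−8)/6)² = 0.444
te_H = (1 + 4·2 + 15)/6 = 24/6 = 4; σ²_H = ((15−1)/6)² = 5.444
te_I = (2 + 4·4 + 12)/6 = 30/6 = 5; σ²_I = ((12−2)/6)² = 2.778
te_J = (5 + 4·6 + 7)/6 = 36/6 = 6; σ²_J = ((7−5)/6)² = 0.111

Forward pass:
ES_A = 0; EF_A = 2
ES_B = 0; EF_B = 6
ES_C = 0; EF_C = 6
ES_D = 2; EF_D = 2+7 = 9
ES_E = 6; EF_E = 6+7 = 13
ES_F = max(EF_B=6, EF_C=6) = 6; EF_F = 6+10 = 16
ES_G = max(EF_B=6, EF_D=9) = 9; EF_G = 9+10 = 19
ES_H = max(EF_A=2, EF_C=6) = 6; EF_H = 6+4 = 10
ES_I = max(EF_A=2, EF_C=6) = 6; EF_I = 6+5 = 11
ES_J = max(EF_C=6, EF_E=13, EF_F=16, EF_G=19, EF_H=10, EF_I=11) = 19; EF_J = 19+6 = 25
Expected project duration μ = 25 hours. Critical path: A → D → G → J.

Variance along critical path = 0.111 + 7.111 + 0.444 + 0.111 = 7.778; σ = 2.789 hours.
D = μ + z·σ = 25 + 2.326·2.789 = 31.5 hours

31.5 hours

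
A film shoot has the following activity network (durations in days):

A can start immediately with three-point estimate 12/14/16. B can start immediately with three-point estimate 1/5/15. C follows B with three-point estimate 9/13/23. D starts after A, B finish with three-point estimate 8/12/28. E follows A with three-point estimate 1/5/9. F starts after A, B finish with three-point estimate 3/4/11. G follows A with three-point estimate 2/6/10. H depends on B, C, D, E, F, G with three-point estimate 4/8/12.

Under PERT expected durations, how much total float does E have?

te_A = (12 + 4·14 + 16)/6 = 84/6 = 14
te_B = (1 + 4·5 + 15)/6 = 36/6 = 6
te_C = (9 + 4·13 + 23)/6 = 84/6 = 14
te_D = (8 + 4·12 + 28)/6 = 84/6 = 14
te_E = (1 + 4·5 + 9)/6 = 30/6 = 5
te_F = (3 + 4·4 + 11)/6 = 30/6 = 5
te_G = (2 + 4·6 + 10)/6 = 36/6 = 6
te_H = (4 + 4·8 + 12)/6 = 48/6 = 8

Forward pass:
ES_A = 0; EF_A = 14
ES_B = 0; EF_B = 6
ES_C = 6; EF_C = 6+14 = 20
ES_D = max(EF_A=14, EF_B=6) = 14; EF_D = 14+14 = 28
ES_E = 14; EF_E = 14+5 = 19
ES_F = max(EF_A=14, EF_B=6) = 14; EF_F = 14+5 = 19
ES_G = 14; EF_G = 14+6 = 20
ES_H = max(EF_B=6, EF_C=20, EF_D=28, EF_E=19, EF_F=19, EF_G=20) = 28; EF_H = 28+8 = 36
Expected project duration μ = 36 days. Critical path: A → D → H.

Backward pass:
LF_H = 36; LS_H = 36−8 = 28
LF_G = LS_H = 28; LS_G = 28−6 = 22
LF_F = LS_H = 28; LS_F = 28−5 = 23
LF_E = LS_H = 28; LS_E = 28−5 = 23
LF_D = LS_H = 28; LS_D = 28−14 = 14
LF_C = LS_H = 28; LS_C = 28−14 = 14
LF_B = min(LS_C=14, LS_D=14, LS_F=23, LS_H=28) = 14; LS_B = 14−6 = 8
LF_A = min(LS_D=14, LS_E=23, LS_F=23, LS_G=22) = 14; LS_A = 14−14 = 0
Slack_E = LS_E − ES_E = 23 − 14 = 9

9 days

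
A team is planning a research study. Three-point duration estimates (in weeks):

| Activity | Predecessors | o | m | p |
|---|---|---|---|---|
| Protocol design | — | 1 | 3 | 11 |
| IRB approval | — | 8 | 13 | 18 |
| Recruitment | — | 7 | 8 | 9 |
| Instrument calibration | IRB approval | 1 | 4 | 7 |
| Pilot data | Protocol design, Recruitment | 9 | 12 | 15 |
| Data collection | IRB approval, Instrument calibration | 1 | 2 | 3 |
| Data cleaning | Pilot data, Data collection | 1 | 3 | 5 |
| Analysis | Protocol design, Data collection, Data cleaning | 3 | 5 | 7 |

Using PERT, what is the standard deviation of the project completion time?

1.41 weeks

te_Protocol design = (1 + 4·3 + 11)/6 = 24/6 = 4; σ²_Protocol design = ((11−1)/6)² = 2.778
te_IRB approval = (8 + 4·13 + 18)/6 = 78/6 = 13; σ²_IRB approval = ((18−8)/6)² = 2.778
te_Recruitment = (7 + 4·8 + 9)/6 = 48/6 = 8; σ²_Recruitment = ((9−7)/6)² = 0.111
te_Instrument calibration = (1 + 4·4 + 7)/6 = 24/6 = 4; σ²_Instrument calibration = ((7−1)/6)² = 1.000
te_Pilot data = (9 + 4·12 + 15)/6 = 72/6 = 12; σ²_Pilot data = ((15−9)/6)² = 1.000
te_Data collection = (1 + 4·2 + 3)/6 = 12/6 = 2; σ²_Data collection = ((3−1)/6)² = 0.111
te_Data cleaning = (1 + 4·3 + 5)/6 = 18/6 = 3; σ²_Data cleaning = ((5−1)/6)² = 0.444
te_Analysis = (3 + 4·5 + 7)/6 = 30/6 = 5; σ²_Analysis = ((7−3)/6)² = 0.444

Forward pass:
ES_Protocol design = 0; EF_Protocol design = 4
ES_IRB approval = 0; EF_IRB approval = 13
ES_Recruitment = 0; EF_Recruitment = 8
ES_Instrument calibration = 13; EF_Instrument calibration = 13+4 = 17
ES_Pilot data = max(EF_Protocol design=4, EF_Recruitment=8) = 8; EF_Pilot data = 8+12 = 20
ES_Data collection = max(EF_IRB approval=13, EF_Instrument calibration=17) = 17; EF_Data collection = 17+2 = 19
ES_Data cleaning = max(EF_Pilot data=20, EF_Data collection=19) = 20; EF_Data cleaning = 20+3 = 23
ES_Analysis = max(EF_Protocol design=4, EF_Data collection=19, EF_Data cleaning=23) = 23; EF_Analysis = 23+5 = 28
Expected project duration μ = 28 weeks. Critical path: Recruitment → Pilot data → Data cleaning → Analysis.

Variance along critical path = 0.111 + 1.000 + 0.444 + 0.444 = 2.000
σ = √2.000 = 1.414 weeks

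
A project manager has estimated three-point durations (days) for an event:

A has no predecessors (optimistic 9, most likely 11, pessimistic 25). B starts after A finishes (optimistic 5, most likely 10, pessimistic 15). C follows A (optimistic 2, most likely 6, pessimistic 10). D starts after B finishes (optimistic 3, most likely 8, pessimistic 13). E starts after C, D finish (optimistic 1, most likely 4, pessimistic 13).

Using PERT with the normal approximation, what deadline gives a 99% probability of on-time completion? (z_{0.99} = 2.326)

45.5 days

te_A = (9 + 4·11 + 25)/6 = 78/6 = 13; σ²_A = ((25−9)/6)² = 7.111
te_B = (5 + 4·10 + 15)/6 = 60/6 = 10; σ²_B = ((15−5)/6)² = 2.778
te_C = (2 + 4·6 + 10)/6 = 36/6 = 6; σ²_C = ((10−2)/6)² = 1.778
te_D = (3 + 4·8 + 13)/6 = 48/6 = 8; σ²_D = ((13−3)/6)² = 2.778
te_E = (1 + 4·4 + 13)/6 = 30/6 = 5; σ²_E = ((13−1)/6)² = 4.000

Forward pass:
ES_A = 0; EF_A = 13
ES_B = 13; EF_B = 13+10 = 23
ES_C = 13; EF_C = 13+6 = 19
ES_D = 23; EF_D = 23+8 = 31
ES_E = max(EF_C=19, EF_D=31) = 31; EF_E = 31+5 = 36
Expected project duration μ = 36 days. Critical path: A → B → D → E.

Variance along critical path = 7.111 + 2.778 + 2.778 + 4.000 = 16.667; σ = 4.082 days.
D = μ + z·σ = 36 + 2.326·4.082 = 45.5 days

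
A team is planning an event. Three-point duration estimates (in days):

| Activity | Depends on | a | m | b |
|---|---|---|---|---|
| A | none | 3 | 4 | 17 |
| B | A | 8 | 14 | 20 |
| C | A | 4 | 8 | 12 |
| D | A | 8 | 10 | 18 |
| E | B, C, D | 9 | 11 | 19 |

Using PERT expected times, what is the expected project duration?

32 days

te_A = (3 + 4·4 + 17)/6 = 36/6 = 6
te_B = (8 + 4·14 + 20)/6 = 84/6 = 14
te_C = (4 + 4·8 + 12)/6 = 48/6 = 8
te_D = (8 + 4·10 + 18)/6 = 66/6 = 11
te_E = (9 + 4·11 + 19)/6 = 72/6 = 12

Forward pass:
ES_A = 0; EF_A = 6
ES_B = 6; EF_B = 6+14 = 20
ES_C = 6; EF_C = 6+8 = 14
ES_D = 6; EF_D = 6+11 = 17
ES_E = max(EF_B=20, EF_C=14, EF_D=17) = 20; EF_E = 20+12 = 32
Expected project duration μ = 32 days. Critical path: A → B → E.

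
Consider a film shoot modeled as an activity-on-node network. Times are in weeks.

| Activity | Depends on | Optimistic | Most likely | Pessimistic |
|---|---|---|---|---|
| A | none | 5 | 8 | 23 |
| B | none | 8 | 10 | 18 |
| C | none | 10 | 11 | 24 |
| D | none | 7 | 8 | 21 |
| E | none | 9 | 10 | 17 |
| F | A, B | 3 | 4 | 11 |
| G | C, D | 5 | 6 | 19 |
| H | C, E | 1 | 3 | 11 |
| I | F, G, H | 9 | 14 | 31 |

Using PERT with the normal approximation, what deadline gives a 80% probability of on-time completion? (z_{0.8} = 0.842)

te_A = (5 + 4·8 + 23)/6 = 60/6 = 10; σ²_A = ((23−5)/6)² = 9.000
te_B = (8 + 4·10 + 18)/6 = 66/6 = 11; σ²_B = ((18−8)/6)² = 2.778
te_C = (10 + 4·11 + 24)/6 = 78/6 = 13; σ²_C = ((24−10)/6)² = 5.444
te_D = (7 + 4·8 + 21)/6 = 60/6 = 10; σ²_D = ((21−7)/6)² = 5.444
te_E = (9 + 4·10 + 17)/6 = 66/6 = 11; σ²_E = ((17−9)/6)² = 1.778
te_F = (3 + 4·4 + 11)/6 = 30/6 = 5; σ²_F = ((11−3)/6)² = 1.778
te_G = (5 + 4·6 + 19)/6 = 48/6 = 8; σ²_G = ((19−5)/6)² = 5.444
te_H = (1 + 4·3 + 11)/6 = 24/6 = 4; σ²_H = ((11−1)/6)² = 2.778
te_I = (9 + 4·14 + 31)/6 = 96/6 = 16; σ²_I = ((31−9)/6)² = 13.444

Forward pass:
ES_A = 0; EF_A = 10
ES_B = 0; EF_B = 11
ES_C = 0; EF_C = 13
ES_D = 0; EF_D = 10
ES_E = 0; EF_E = 11
ES_F = max(EF_A=10, EF_B=11) = 11; EF_F = 11+5 = 16
ES_G = max(EF_C=13, EF_D=10) = 13; EF_G = 13+8 = 21
ES_H = max(EF_C=13, EF_E=11) = 13; EF_H = 13+4 = 17
ES_I = max(EF_F=16, EF_G=21, EF_H=17) = 21; EF_I = 21+16 = 37
Expected project duration μ = 37 weeks. Critical path: C → G → I.

Variance along critical path = 5.444 + 5.444 + 13.444 = 24.333; σ = 4.933 weeks.
D = μ + z·σ = 37 + 0.842·4.933 = 41.2 weeks

41.2 weeks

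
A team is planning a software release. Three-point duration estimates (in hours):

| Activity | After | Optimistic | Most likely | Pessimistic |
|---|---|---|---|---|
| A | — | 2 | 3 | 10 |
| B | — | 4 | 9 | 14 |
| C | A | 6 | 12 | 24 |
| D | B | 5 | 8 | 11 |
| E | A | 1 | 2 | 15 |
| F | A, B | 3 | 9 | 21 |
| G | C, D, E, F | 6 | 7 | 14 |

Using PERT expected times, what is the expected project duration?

27 hours

te_A = (2 + 4·3 + 10)/6 = 24/6 = 4
te_B = (4 + 4·9 + 14)/6 = 54/6 = 9
te_C = (6 + 4·12 + 24)/6 = 78/6 = 13
te_D = (5 + 4·8 + 11)/6 = 48/6 = 8
te_E = (1 + 4·2 + 15)/6 = 24/6 = 4
te_F = (3 + 4·9 + 21)/6 = 60/6 = 10
te_G = (6 + 4·7 + 14)/6 = 48/6 = 8

Forward pass:
ES_A = 0; EF_A = 4
ES_B = 0; EF_B = 9
ES_C = 4; EF_C = 4+13 = 17
ES_D = 9; EF_D = 9+8 = 17
ES_E = 4; EF_E = 4+4 = 8
ES_F = max(EF_A=4, EF_B=9) = 9; EF_F = 9+10 = 19
ES_G = max(EF_C=17, EF_D=17, EF_E=8, EF_F=19) = 19; EF_G = 19+8 = 27
Expected project duration μ = 27 hours. Critical path: B → F → G.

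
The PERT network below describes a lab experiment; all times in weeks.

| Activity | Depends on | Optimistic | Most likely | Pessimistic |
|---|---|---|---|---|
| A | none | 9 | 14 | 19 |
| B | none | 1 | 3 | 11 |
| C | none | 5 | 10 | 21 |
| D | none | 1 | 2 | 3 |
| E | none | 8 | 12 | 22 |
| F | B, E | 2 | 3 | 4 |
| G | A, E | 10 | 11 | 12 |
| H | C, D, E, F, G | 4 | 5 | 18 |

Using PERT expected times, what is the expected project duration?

te_A = (9 + 4·14 + 19)/6 = 84/6 = 14
te_B = (1 + 4·3 + 11)/6 = 24/6 = 4
te_C = (5 + 4·10 + 21)/6 = 66/6 = 11
te_D = (1 + 4·2 + 3)/6 = 12/6 = 2
te_E = (8 + 4·12 + 22)/6 = 78/6 = 13
te_F = (2 + 4·3 + 4)/6 = 18/6 = 3
te_G = (10 + 4·11 + 12)/6 = 66/6 = 11
te_H = (4 + 4·5 + 18)/6 = 42/6 = 7

Forward pass:
ES_A = 0; EF_A = 14
ES_B = 0; EF_B = 4
ES_C = 0; EF_C = 11
ES_D = 0; EF_D = 2
ES_E = 0; EF_E = 13
ES_F = max(EF_B=4, EF_E=13) = 13; EF_F = 13+3 = 16
ES_G = max(EF_A=14, EF_E=13) = 14; EF_G = 14+11 = 25
ES_H = max(EF_C=11, EF_D=2, EF_E=13, EF_F=16, EF_G=25) = 25; EF_H = 25+7 = 32
Expected project duration μ = 32 weeks. Critical path: A → G → H.

32 weeks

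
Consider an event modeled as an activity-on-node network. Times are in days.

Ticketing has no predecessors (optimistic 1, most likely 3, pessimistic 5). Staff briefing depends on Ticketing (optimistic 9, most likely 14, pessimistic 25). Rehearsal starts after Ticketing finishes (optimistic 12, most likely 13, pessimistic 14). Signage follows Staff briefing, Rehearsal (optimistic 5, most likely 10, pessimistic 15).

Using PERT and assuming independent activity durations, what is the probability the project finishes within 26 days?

0.267

te_Ticketing = (1 + 4·3 + 5)/6 = 18/6 = 3; σ²_Ticketing = ((5−1)/6)² = 0.444
te_Staff briefing = (9 + 4·14 + 25)/6 = 90/6 = 15; σ²_Staff briefing = ((25−9)/6)² = 7.111
te_Rehearsal = (12 + 4·13 + 14)/6 = 78/6 = 13; σ²_Rehearsal = ((14−12)/6)² = 0.111
te_Signage = (5 + 4·10 + 15)/6 = 60/6 = 10; σ²_Signage = ((15−5)/6)² = 2.778

Forward pass:
ES_Ticketing = 0; EF_Ticketing = 3
ES_Staff briefing = 3; EF_Staff briefing = 3+15 = 18
ES_Rehearsal = 3; EF_Rehearsal = 3+13 = 16
ES_Signage = max(EF_Staff briefing=18, EF_Rehearsal=16) = 18; EF_Signage = 18+10 = 28
Expected project duration μ = 28 days. Critical path: Ticketing → Staff briefing → Signage.

Variance along critical path = 0.444 + 7.111 + 2.778 = 10.333; σ = √10.333 = 3.215 days.
Z = (26 − 28) / 3.215 = -0.622
P(T ≤ 26) = Φ(-0.622) ≈ 0.267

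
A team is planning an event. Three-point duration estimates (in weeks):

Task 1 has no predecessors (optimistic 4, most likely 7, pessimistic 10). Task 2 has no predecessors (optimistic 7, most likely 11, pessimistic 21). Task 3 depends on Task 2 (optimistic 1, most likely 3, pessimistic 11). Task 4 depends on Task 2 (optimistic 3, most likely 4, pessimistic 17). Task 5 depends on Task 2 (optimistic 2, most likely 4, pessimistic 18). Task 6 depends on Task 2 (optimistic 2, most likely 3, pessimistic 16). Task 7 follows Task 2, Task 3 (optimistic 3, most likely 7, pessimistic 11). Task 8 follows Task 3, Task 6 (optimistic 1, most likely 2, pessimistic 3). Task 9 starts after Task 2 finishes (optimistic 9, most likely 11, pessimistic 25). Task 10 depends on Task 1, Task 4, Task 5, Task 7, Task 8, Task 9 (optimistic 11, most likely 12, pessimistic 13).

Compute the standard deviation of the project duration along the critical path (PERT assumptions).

3.56 weeks

te_Task 1 = (4 + 4·7 + 10)/6 = 42/6 = 7; σ²_Task 1 = ((10−4)/6)² = 1.000
te_Task 2 = (7 + 4·11 + 21)/6 = 72/6 = 12; σ²_Task 2 = ((21−7)/6)² = 5.444
te_Task 3 = (1 + 4·3 + 11)/6 = 24/6 = 4; σ²_Task 3 = ((11−1)/6)² = 2.778
te_Task 4 = (3 + 4·4 + 17)/6 = 36/6 = 6; σ²_Task 4 = ((17−3)/6)² = 5.444
te_Task 5 = (2 + 4·4 + 18)/6 = 36/6 = 6; σ²_Task 5 = ((18−2)/6)² = 7.111
te_Task 6 = (2 + 4·3 + 16)/6 = 30/6 = 5; σ²_Task 6 = ((16−2)/6)² = 5.444
te_Task 7 = (3 + 4·7 + 11)/6 = 42/6 = 7; σ²_Task 7 = ((11−3)/6)² = 1.778
te_Task 8 = (1 + 4·2 + 3)/6 = 12/6 = 2; σ²_Task 8 = ((3−1)/6)² = 0.111
te_Task 9 = (9 + 4·11 + 25)/6 = 78/6 = 13; σ²_Task 9 = ((25−9)/6)² = 7.111
te_Task 10 = (11 + 4·12 + 13)/6 = 72/6 = 12; σ²_Task 10 = ((13−11)/6)² = 0.111

Forward pass:
ES_Task 1 = 0; EF_Task 1 = 7
ES_Task 2 = 0; EF_Task 2 = 12
ES_Task 3 = 12; EF_Task 3 = 12+4 = 16
ES_Task 4 = 12; EF_Task 4 = 12+6 = 18
ES_Task 5 = 12; EF_Task 5 = 12+6 = 18
ES_Task 6 = 12; EF_Task 6 = 12+5 = 17
ES_Task 7 = max(EF_Task 2=12, EF_Task 3=16) = 16; EF_Task 7 = 16+7 = 23
ES_Task 8 = max(EF_Task 3=16, EF_Task 6=17) = 17; EF_Task 8 = 17+2 = 19
ES_Task 9 = 12; EF_Task 9 = 12+13 = 25
ES_Task 10 = max(EF_Task 1=7, EF_Task 4=18, EF_Task 5=18, EF_Task 7=23, EF_Task 8=19, EF_Task 9=25) = 25; EF_Task 10 = 25+12 = 37
Expected project duration μ = 37 weeks. Critical path: Task 2 → Task 9 → Task 10.

Variance along critical path = 5.444 + 7.111 + 0.111 = 12.667
σ = √12.667 = 3.559 weeks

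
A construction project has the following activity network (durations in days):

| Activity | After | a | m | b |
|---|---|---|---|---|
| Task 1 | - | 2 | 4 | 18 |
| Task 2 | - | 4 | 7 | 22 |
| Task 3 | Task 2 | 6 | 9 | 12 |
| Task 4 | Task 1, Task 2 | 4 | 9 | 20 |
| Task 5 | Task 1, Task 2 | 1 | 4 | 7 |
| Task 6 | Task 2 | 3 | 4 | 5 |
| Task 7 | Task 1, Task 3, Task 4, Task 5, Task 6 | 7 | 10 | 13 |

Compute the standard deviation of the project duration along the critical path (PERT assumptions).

te_Task 1 = (2 + 4·4 + 18)/6 = 36/6 = 6; σ²_Task 1 = ((18−2)/6)² = 7.111
te_Task 2 = (4 + 4·7 + 22)/6 = 54/6 = 9; σ²_Task 2 = ((22−4)/6)² = 9.000
te_Task 3 = (6 + 4·9 + 12)/6 = 54/6 = 9; σ²_Task 3 = ((12−6)/6)² = 1.000
te_Task 4 = (4 + 4·9 + 20)/6 = 60/6 = 10; σ²_Task 4 = ((20−4)/6)² = 7.111
te_Task 5 = (1 + 4·4 + 7)/6 = 24/6 = 4; σ²_Task 5 = ((7−1)/6)² = 1.000
te_Task 6 = (3 + 4·4 + 5)/6 = 24/6 = 4; σ²_Task 6 = ((5−3)/6)² = 0.111
te_Task 7 = (7 + 4·10 + 13)/6 = 60/6 = 10; σ²_Task 7 = ((13−7)/6)² = 1.000

Forward pass:
ES_Task 1 = 0; EF_Task 1 = 6
ES_Task 2 = 0; EF_Task 2 = 9
ES_Task 3 = 9; EF_Task 3 = 9+9 = 18
ES_Task 4 = max(EF_Task 1=6, EF_Task 2=9) = 9; EF_Task 4 = 9+10 = 19
ES_Task 5 = max(EF_Task 1=6, EF_Task 2=9) = 9; EF_Task 5 = 9+4 = 13
ES_Task 6 = 9; EF_Task 6 = 9+4 = 13
ES_Task 7 = max(EF_Task 1=6, EF_Task 3=18, EF_Task 4=19, EF_Task 5=13, EF_Task 6=13) = 19; EF_Task 7 = 19+10 = 29
Expected project duration μ = 29 days. Critical path: Task 2 → Task 4 → Task 7.

Variance along critical path = 9.000 + 7.111 + 1.000 = 17.111
σ = √17.111 = 4.137 days

4.14 days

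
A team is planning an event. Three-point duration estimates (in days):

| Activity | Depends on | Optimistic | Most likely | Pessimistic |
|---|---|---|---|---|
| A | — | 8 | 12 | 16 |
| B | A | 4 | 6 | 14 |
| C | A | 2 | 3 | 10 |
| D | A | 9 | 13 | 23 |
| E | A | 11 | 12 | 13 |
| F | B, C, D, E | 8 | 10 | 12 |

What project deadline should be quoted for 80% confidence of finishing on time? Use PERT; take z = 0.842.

te_A = (8 + 4·12 + 16)/6 = 72/6 = 12; σ²_A = ((16−8)/6)² = 1.778
te_B = (4 + 4·6 + 14)/6 = 42/6 = 7; σ²_B = ((14−4)/6)² = 2.778
te_C = (2 + 4·3 + 10)/6 = 24/6 = 4; σ²_C = ((10−2)/6)² = 1.778
te_D = (9 + 4·13 + 23)/6 = 84/6 = 14; σ²_D = ((23−9)/6)² = 5.444
te_E = (11 + 4·12 + 13)/6 = 72/6 = 12; σ²_E = ((13−11)/6)² = 0.111
te_F = (8 + 4·10 + 12)/6 = 60/6 = 10; σ²_F = ((12−8)/6)² = 0.444

Forward pass:
ES_A = 0; EF_A = 12
ES_B = 12; EF_B = 12+7 = 19
ES_C = 12; EF_C = 12+4 = 16
ES_D = 12; EF_D = 12+14 = 26
ES_E = 12; EF_E = 12+12 = 24
ES_F = max(EF_B=19, EF_C=16, EF_D=26, EF_E=24) = 26; EF_F = 26+10 = 36
Expected project duration μ = 36 days. Critical path: A → D → F.

Variance along critical path = 1.778 + 5.444 + 0.444 = 7.667; σ = 2.769 days.
D = μ + z·σ = 36 + 0.842·2.769 = 38.3 days

38.3 days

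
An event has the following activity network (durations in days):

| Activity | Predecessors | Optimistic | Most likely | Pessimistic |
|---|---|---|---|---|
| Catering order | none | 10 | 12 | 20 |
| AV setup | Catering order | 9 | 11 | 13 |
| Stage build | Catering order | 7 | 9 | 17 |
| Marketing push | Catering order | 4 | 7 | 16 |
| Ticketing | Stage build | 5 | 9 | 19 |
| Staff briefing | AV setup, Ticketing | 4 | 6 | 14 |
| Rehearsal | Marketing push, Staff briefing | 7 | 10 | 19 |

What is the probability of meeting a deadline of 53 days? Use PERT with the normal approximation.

te_Catering order = (10 + 4·12 + 20)/6 = 78/6 = 13; σ²_Catering order = ((20−10)/6)² = 2.778
te_AV setup = (9 + 4·11 + 13)/6 = 66/6 = 11; σ²_AV setup = ((13−9)/6)² = 0.444
te_Stage build = (7 + 4·9 + 17)/6 = 60/6 = 10; σ²_Stage build = ((17−7)/6)² = 2.778
te_Marketing push = (4 + 4·7 + 16)/6 = 48/6 = 8; σ²_Marketing push = ((16−4)/6)² = 4.000
te_Ticketing = (5 + 4·9 + 19)/6 = 60/6 = 10; σ²_Ticketing = ((19−5)/6)² = 5.444
te_Staff briefing = (4 + 4·6 + 14)/6 = 42/6 = 7; σ²_Staff briefing = ((14−4)/6)² = 2.778
te_Rehearsal = (7 + 4·10 + 19)/6 = 66/6 = 11; σ²_Rehearsal = ((19−7)/6)² = 4.000

Forward pass:
ES_Catering order = 0; EF_Catering order = 13
ES_AV setup = 13; EF_AV setup = 13+11 = 24
ES_Stage build = 13; EF_Stage build = 13+10 = 23
ES_Marketing push = 13; EF_Marketing push = 13+8 = 21
ES_Ticketing = 23; EF_Ticketing = 23+10 = 33
ES_Staff briefing = max(EF_AV setup=24, EF_Ticketing=33) = 33; EF_Staff briefing = 33+7 = 40
ES_Rehearsal = max(EF_Marketing push=21, EF_Staff briefing=40) = 40; EF_Rehearsal = 40+11 = 51
Expected project duration μ = 51 days. Critical path: Catering order → Stage build → Ticketing → Staff briefing → Rehearsal.

Variance along critical path = 2.778 + 2.778 + 5.444 + 2.778 + 4.000 = 17.778; σ = √17.778 = 4.216 days.
Z = (53 − 51) / 4.216 = 0.474
P(T ≤ 53) = Φ(0.474) ≈ 0.682

0.682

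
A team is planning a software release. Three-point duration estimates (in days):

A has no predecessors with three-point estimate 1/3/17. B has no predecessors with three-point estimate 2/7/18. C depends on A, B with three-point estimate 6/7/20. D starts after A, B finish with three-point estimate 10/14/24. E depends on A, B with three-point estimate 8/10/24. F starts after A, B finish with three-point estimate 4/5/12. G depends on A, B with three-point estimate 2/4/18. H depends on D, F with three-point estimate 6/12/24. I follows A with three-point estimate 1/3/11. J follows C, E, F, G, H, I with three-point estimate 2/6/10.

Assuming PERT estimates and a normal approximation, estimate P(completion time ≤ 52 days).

te_A = (1 + 4·3 + 17)/6 = 30/6 = 5; σ²_A = ((17−1)/6)² = 7.111
te_B = (2 + 4·7 + 18)/6 = 48/6 = 8; σ²_B = ((18−2)/6)² = 7.111
te_C = (6 + 4·7 + 20)/6 = 54/6 = 9; σ²_C = ((20−6)/6)² = 5.444
te_D = (10 + 4·14 + 24)/6 = 90/6 = 15; σ²_D = ((24−10)/6)² = 5.444
te_E = (8 + 4·10 + 24)/6 = 72/6 = 12; σ²_E = ((24−8)/6)² = 7.111
te_F = (4 + 4·5 + 12)/6 = 36/6 = 6; σ²_F = ((12−4)/6)² = 1.778
te_G = (2 + 4·4 + 18)/6 = 36/6 = 6; σ²_G = ((18−2)/6)² = 7.111
te_H = (6 + 4·12 + 24)/6 = 78/6 = 13; σ²_H = ((24−6)/6)² = 9.000
te_I = (1 + 4·3 + 11)/6 = 24/6 = 4; σ²_I = ((11−1)/6)² = 2.778
te_J = (2 + 4·6 + 10)/6 = 36/6 = 6; σ²_J = ((10−2)/6)² = 1.778

Forward pass:
ES_A = 0; EF_A = 5
ES_B = 0; EF_B = 8
ES_C = max(EF_A=5, EF_B=8) = 8; EF_C = 8+9 = 17
ES_D = max(EF_A=5, EF_B=8) = 8; EF_D = 8+15 = 23
ES_E = max(EF_A=5, EF_B=8) = 8; EF_E = 8+12 = 20
ES_F = max(EF_A=5, EF_B=8) = 8; EF_F = 8+6 = 14
ES_G = max(EF_A=5, EF_B=8) = 8; EF_G = 8+6 = 14
ES_H = max(EF_D=23, EF_F=14) = 23; EF_H = 23+13 = 36
ES_I = 5; EF_I = 5+4 = 9
ES_J = max(EF_C=17, EF_E=20, EF_F=14, EF_G=14, EF_H=36, EF_I=9) = 36; EF_J = 36+6 = 42
Expected project duration μ = 42 days. Critical path: B → D → H → J.

Variance along critical path = 7.111 + 5.444 + 9.000 + 1.778 = 23.333; σ = √23.333 = 4.830 days.
Z = (52 − 42) / 4.830 = 2.070
P(T ≤ 52) = Φ(2.070) ≈ 0.981

0.981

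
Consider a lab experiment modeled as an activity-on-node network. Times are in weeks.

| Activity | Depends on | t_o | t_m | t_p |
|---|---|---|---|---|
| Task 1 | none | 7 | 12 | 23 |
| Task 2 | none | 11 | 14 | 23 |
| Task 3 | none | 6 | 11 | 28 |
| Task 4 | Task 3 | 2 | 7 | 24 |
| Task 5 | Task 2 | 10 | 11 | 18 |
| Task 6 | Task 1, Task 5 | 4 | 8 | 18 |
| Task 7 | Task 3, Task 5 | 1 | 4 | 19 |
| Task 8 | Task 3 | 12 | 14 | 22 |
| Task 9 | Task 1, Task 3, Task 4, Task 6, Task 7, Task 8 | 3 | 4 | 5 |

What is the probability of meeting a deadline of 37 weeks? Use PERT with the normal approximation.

0.186

te_Task 1 = (7 + 4·12 + 23)/6 = 78/6 = 13; σ²_Task 1 = ((23−7)/6)² = 7.111
te_Task 2 = (11 + 4·14 + 23)/6 = 90/6 = 15; σ²_Task 2 = ((23−11)/6)² = 4.000
te_Task 3 = (6 + 4·11 + 28)/6 = 78/6 = 13; σ²_Task 3 = ((28−6)/6)² = 13.444
te_Task 4 = (2 + 4·7 + 24)/6 = 54/6 = 9; σ²_Task 4 = ((24−2)/6)² = 13.444
te_Task 5 = (10 + 4·11 + 18)/6 = 72/6 = 12; σ²_Task 5 = ((18−10)/6)² = 1.778
te_Task 6 = (4 + 4·8 + 18)/6 = 54/6 = 9; σ²_Task 6 = ((18−4)/6)² = 5.444
te_Task 7 = (1 + 4·4 + 19)/6 = 36/6 = 6; σ²_Task 7 = ((19−1)/6)² = 9.000
te_Task 8 = (12 + 4·14 + 22)/6 = 90/6 = 15; σ²_Task 8 = ((22−12)/6)² = 2.778
te_Task 9 = (3 + 4·4 + 5)/6 = 24/6 = 4; σ²_Task 9 = ((5−3)/6)² = 0.111

Forward pass:
ES_Task 1 = 0; EF_Task 1 = 13
ES_Task 2 = 0; EF_Task 2 = 15
ES_Task 3 = 0; EF_Task 3 = 13
ES_Task 4 = 13; EF_Task 4 = 13+9 = 22
ES_Task 5 = 15; EF_Task 5 = 15+12 = 27
ES_Task 6 = max(EF_Task 1=13, EF_Task 5=27) = 27; EF_Task 6 = 27+9 = 36
ES_Task 7 = max(EF_Task 3=13, EF_Task 5=27) = 27; EF_Task 7 = 27+6 = 33
ES_Task 8 = 13; EF_Task 8 = 13+15 = 28
ES_Task 9 = max(EF_Task 1=13, EF_Task 3=13, EF_Task 4=22, EF_Task 6=36, EF_Task 7=33, EF_Task 8=28) = 36; EF_Task 9 = 36+4 = 40
Expected project duration μ = 40 weeks. Critical path: Task 2 → Task 5 → Task 6 → Task 9.

Variance along critical path = 4.000 + 1.778 + 5.444 + 0.111 = 11.333; σ = √11.333 = 3.367 weeks.
Z = (37 − 40) / 3.367 = -0.891
P(T ≤ 37) = Φ(-0.891) ≈ 0.186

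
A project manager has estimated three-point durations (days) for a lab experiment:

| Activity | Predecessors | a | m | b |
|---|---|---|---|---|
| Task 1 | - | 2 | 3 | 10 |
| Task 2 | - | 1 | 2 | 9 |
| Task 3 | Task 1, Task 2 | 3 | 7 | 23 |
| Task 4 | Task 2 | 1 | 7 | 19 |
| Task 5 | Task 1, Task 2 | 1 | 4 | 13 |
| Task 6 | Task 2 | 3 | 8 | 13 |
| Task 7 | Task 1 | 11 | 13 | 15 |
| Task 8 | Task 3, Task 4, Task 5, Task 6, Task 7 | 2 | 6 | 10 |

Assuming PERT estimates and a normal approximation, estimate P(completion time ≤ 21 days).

te_Task 1 = (2 + 4·3 + 10)/6 = 24/6 = 4; σ²_Task 1 = ((10−2)/6)² = 1.778
te_Task 2 = (1 + 4·2 + 9)/6 = 18/6 = 3; σ²_Task 2 = ((9−1)/6)² = 1.778
te_Task 3 = (3 + 4·7 + 23)/6 = 54/6 = 9; σ²_Task 3 = ((23−3)/6)² = 11.111
te_Task 4 = (1 + 4·7 + 19)/6 = 48/6 = 8; σ²_Task 4 = ((19−1)/6)² = 9.000
te_Task 5 = (1 + 4·4 + 13)/6 = 30/6 = 5; σ²_Task 5 = ((13−1)/6)² = 4.000
te_Task 6 = (3 + 4·8 + 13)/6 = 48/6 = 8; σ²_Task 6 = ((13−3)/6)² = 2.778
te_Task 7 = (11 + 4·13 + 15)/6 = 78/6 = 13; σ²_Task 7 = ((15−11)/6)² = 0.444
te_Task 8 = (2 + 4·6 + 10)/6 = 36/6 = 6; σ²_Task 8 = ((10−2)/6)² = 1.778

Forward pass:
ES_Task 1 = 0; EF_Task 1 = 4
ES_Task 2 = 0; EF_Task 2 = 3
ES_Task 3 = max(EF_Task 1=4, EF_Task 2=3) = 4; EF_Task 3 = 4+9 = 13
ES_Task 4 = 3; EF_Task 4 = 3+8 = 11
ES_Task 5 = max(EF_Task 1=4, EF_Task 2=3) = 4; EF_Task 5 = 4+5 = 9
ES_Task 6 = 3; EF_Task 6 = 3+8 = 11
ES_Task 7 = 4; EF_Task 7 = 4+13 = 17
ES_Task 8 = max(EF_Task 3=13, EF_Task 4=11, EF_Task 5=9, EF_Task 6=11, EF_Task 7=17) = 17; EF_Task 8 = 17+6 = 23
Expected project duration μ = 23 days. Critical path: Task 1 → Task 7 → Task 8.

Variance along critical path = 1.778 + 0.444 + 1.778 = 4.000; σ = √4.000 = 2.000 days.
Z = (21 − 23) / 2.000 = -1.000
P(T ≤ 21) = Φ(-1.000) ≈ 0.159

0.159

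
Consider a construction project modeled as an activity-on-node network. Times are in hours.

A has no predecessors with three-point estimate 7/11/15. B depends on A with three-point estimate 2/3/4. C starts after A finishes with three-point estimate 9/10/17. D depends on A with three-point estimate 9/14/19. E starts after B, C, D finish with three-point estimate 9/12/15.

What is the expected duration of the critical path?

37 hours

te_A = (7 + 4·11 + 15)/6 = 66/6 = 11
te_B = (2 + 4·3 + 4)/6 = 18/6 = 3
te_C = (9 + 4·10 + 17)/6 = 66/6 = 11
te_D = (9 + 4·14 + 19)/6 = 84/6 = 14
te_E = (9 + 4·12 + 15)/6 = 72/6 = 12

Forward pass:
ES_A = 0; EF_A = 11
ES_B = 11; EF_B = 11+3 = 14
ES_C = 11; EF_C = 11+11 = 22
ES_D = 11; EF_D = 11+14 = 25
ES_E = max(EF_B=14, EF_C=22, EF_D=25) = 25; EF_E = 25+12 = 37
Expected project duration μ = 37 hours. Critical path: A → D → E.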